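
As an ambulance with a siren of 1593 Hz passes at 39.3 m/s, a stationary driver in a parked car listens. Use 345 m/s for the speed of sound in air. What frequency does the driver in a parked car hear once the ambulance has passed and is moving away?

Receding: f₂ = f · v/(v + v_s) = 1593 × 345/384.3 ≈ 1430 Hz.

1430 Hz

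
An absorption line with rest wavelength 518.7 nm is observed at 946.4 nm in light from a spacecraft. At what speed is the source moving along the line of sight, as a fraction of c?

0.538c

λ'/λ₀ = 1.8246 > 1 (redshift), so the source is receding.
λ'/λ₀ = √((1 + β)/(1 − β)) for a receding source ⇒ β = (r² − 1)/(r² + 1) with r = λ'/λ₀.
β = (3.3290 − 1)/(3.3290 + 1) ≈ 0.538.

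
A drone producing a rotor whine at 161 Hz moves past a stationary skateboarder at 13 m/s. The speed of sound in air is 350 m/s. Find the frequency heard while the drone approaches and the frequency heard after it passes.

167 Hz approaching; 155 Hz receding

Approaching: f₁ = f · v/(v − v_s) = 161 × 350/337 ≈ 167 Hz.
Receding: f₂ = f · v/(v + v_s) = 161 × 350/363 ≈ 155 Hz.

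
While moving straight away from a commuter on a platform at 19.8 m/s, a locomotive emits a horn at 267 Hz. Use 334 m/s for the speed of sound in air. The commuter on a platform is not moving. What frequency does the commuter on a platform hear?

252 Hz

Moving source, stationary observer: f' = f · v/(v + v_s) since the source is receding.
f' = 267 × 334/(334 + 19.8) = 267 × 334/353.8 ≈ 252 Hz.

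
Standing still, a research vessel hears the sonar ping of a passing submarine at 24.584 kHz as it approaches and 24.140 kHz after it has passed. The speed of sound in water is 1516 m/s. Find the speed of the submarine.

13.8 m/s

f₁/f₂ = (v + v_s)/(v − v_s), so v_s = v · (f₁ − f₂)/(f₁ + f₂).
v_s = 1516 × (24.584 − 24.140)/(24.584 + 24.140) = 1516 × 0.444/48.724 ≈ 13.8 m/s.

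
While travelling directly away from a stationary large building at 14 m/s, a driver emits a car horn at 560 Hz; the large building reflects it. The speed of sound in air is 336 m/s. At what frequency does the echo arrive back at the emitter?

The large building receives the sound from a moving source: f₁ = f₀ · v/(v + v_e) = 560 × 336/350 ≈ 538 Hz.
On the return leg the driver is a moving observer: f₂ = f₁ · (v − v_e)/v = 538 × 322/336 ≈ 515 Hz.
Equivalently f₂ = f₀ · (v − v_e)/(v + v_e).

515 Hz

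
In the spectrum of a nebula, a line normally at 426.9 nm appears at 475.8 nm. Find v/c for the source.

λ'/λ₀ = 1.1145 > 1 (redshift), so the source is receding.
λ'/λ₀ = √((1 + β)/(1 − β)) for a receding source ⇒ β = (r² − 1)/(r² + 1) with r = λ'/λ₀.
β = (1.2422 − 1)/(1.2422 + 1) ≈ 0.108.

0.108c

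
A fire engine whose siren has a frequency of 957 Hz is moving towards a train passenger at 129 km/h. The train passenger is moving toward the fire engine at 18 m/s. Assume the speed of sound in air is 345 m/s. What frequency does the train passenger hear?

129 km/h = 35.83 m/s.
With source approaching and observer approaching, f' = f · (v + v_o)/(v − v_s).
f' = 957 × (345 + 18)/(345 − 35.83) = 957 × 363/309.17 ≈ 1124 Hz.

1124 Hz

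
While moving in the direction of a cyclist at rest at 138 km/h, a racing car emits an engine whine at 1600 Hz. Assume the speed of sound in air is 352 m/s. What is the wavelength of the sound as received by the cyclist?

138 km/h = 38.33 m/s.
Moving source, stationary observer: f' = f · v/(v − v_s) since the source is approaching.
f' = 1600 × 352/(352 − 38.33) ≈ 1796 Hz.
λ' = v/f' = 352/1795.54 ≈ 19.6 cm.

19.6 cm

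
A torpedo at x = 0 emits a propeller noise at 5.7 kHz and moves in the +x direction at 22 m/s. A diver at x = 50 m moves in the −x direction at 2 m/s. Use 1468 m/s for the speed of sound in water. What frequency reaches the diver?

The observer lies on the +x side, so the source is heading toward the observer and the observer is heading toward the source.
With source approaching and observer approaching, f' = f · (v + v_o)/(v − v_s).
f' = 5.7 × (1468 + 2)/(1468 − 22) = 5.7 × 1470/1446 ≈ 5.79 kHz.

5.79 kHz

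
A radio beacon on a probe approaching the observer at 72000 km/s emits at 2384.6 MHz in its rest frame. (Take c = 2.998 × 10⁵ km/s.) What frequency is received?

β = v/c = 72000/299800 = 0.2402.
Relativistic Doppler for frequency: f' = f₀ · √((1 + β)/(1 − β)).
f' = 2384.6 × √(1.2402/0.7598) = 2384.6 × 1.27755 ≈ 3046.4 MHz.

3046.4 MHz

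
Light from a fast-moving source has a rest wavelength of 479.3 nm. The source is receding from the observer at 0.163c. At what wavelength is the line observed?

565.0 nm

Relativistic Doppler for wavelength: λ' = λ₀ · √((1 + β)/(1 − β)).
λ' = 479.3 × √(1.1630/0.8370) = 479.3 × 1.17876 ≈ 565.0 nm.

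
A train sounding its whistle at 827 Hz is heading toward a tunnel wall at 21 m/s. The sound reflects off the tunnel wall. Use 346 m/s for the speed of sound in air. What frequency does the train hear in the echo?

934 Hz

The tunnel wall receives the sound from a moving source: f₁ = f₀ · v/(v − v_e) = 827 × 346/325 ≈ 880 Hz.
On the return leg the train is a moving observer: f₂ = f₁ · (v + v_e)/v = 880 × 367/346 ≈ 934 Hz.
Equivalently f₂ = f₀ · (v + v_e)/(v − v_e).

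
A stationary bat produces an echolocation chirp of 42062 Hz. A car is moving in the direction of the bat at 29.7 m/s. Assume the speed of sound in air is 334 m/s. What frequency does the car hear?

Only the observer moves, toward the source, so f' = f · (v + v_o)/v.
f' = 42062 × (334 + 29.7)/334 = 42062 × 363.7/334 ≈ 45802 Hz.

45802 Hz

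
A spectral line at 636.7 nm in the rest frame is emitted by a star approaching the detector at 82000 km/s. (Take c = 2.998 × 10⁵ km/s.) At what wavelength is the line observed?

480.9 nm

β = v/c = 82000/299800 = 0.2735.
Relativistic Doppler for wavelength: λ' = λ₀ · √((1 − β)/(1 + β)).
λ' = 636.7 × √(0.7265/1.2735) = 636.7 × 0.75529 ≈ 480.9 nm.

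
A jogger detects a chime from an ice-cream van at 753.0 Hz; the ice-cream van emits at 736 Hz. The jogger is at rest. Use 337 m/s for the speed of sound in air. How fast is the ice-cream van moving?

f' > f, so the ice-cream van is approaching.
f' = f · v/(v − v_s) ⇒ v_s = v · |1 − f/f'|.
v_s = 337 × |1 − 736/753.0| = 337 × 0.02258 ≈ 7.6 m/s.

7.6 m/s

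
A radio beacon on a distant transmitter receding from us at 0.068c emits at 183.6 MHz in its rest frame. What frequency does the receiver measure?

Relativistic Doppler for frequency: f' = f₀ · √((1 − β)/(1 + β)).
f' = 183.6 × √(0.9320/1.0680) = 183.6 × 0.93416 ≈ 171.5 MHz.

171.5 MHz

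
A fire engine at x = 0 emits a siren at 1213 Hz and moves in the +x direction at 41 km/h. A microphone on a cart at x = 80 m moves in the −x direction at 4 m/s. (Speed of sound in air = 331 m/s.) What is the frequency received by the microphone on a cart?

41 km/h = 11.39 m/s.
The observer lies on the +x side, so the source is heading toward the observer and the observer is heading toward the source.
General Doppler shift: f' = f · (v + v_o)/(v − v_s).
f' = 1213 × (331 + 4)/(331 − 11.39) = 1213 × 335/319.61 ≈ 1271 Hz.

1271 Hz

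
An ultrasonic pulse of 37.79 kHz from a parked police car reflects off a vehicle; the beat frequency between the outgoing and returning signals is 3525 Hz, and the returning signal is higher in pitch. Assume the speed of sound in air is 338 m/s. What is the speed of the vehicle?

Double Doppler shift off a moving reflector: f₂ = f₀ · (v + u)/(v − u) (u > 0 toward emitter).
Returning signal is higher, so f₂ = f₀ + Δf = 37790 + 3525 = 41315 Hz.
Rearranging, u = v · (f₂ − f₀)/(f₂ + f₀) = 338 × 3525/79105 ≈ 15.1 m/s.
So the vehicle is moving at 15.1 m/s toward the emitter.

15.1 m/s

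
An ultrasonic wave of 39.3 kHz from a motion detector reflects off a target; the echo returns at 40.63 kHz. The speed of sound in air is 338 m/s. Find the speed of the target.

5.6 m/s

Double Doppler shift off a moving reflector: f₂ = f₀ · (v + u)/(v − u) (u > 0 toward emitter).
Rearranging, u = v · (f₂ − f₀)/(f₂ + f₀) = 338 × 1.33/79.93 ≈ 5.6 m/s.
So the target is moving at 5.6 m/s toward the emitter.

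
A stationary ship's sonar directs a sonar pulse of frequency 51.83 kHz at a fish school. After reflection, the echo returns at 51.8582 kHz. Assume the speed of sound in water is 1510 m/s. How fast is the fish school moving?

Double Doppler shift off a moving reflector: f₂ = f₀ · (v + u)/(v − u) (u > 0 toward emitter).
Rearranging, u = v · (f₂ − f₀)/(f₂ + f₀) = 1510 × 0.0282/103.6882 ≈ 0.41 m/s.
So the fish school is moving at 0.41 m/s toward the emitter.

0.41 m/s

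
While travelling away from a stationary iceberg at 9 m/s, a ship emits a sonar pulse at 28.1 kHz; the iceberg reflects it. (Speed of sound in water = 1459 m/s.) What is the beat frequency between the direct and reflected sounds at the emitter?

345 Hz

The iceberg receives the sound from a moving source: f₁ = f₀ · v/(v + v_e) = 28.1 × 1459/1468 ≈ 27.928 kHz.
On the return leg the ship is a moving observer: f₂ = f₁ · (v − v_e)/v = 27.928 × 1450/1459 ≈ 27.755 kHz.
Equivalently f₂ = f₀ · (v − v_e)/(v + v_e).
Beat against the emitted tone (with f₀ = 28100 Hz): |f₂ − f₀| = 2v_e·f₀/(v + v_e) = 2 × 9 × 28100/1468 ≈ 345 Hz.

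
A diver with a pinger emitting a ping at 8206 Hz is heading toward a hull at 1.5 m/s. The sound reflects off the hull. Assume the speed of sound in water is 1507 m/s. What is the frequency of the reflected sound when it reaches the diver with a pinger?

The hull receives the sound from a moving source: f₁ = f₀ · v/(v − v_e) = 8206 × 1507/1505.5 ≈ 8214 Hz.
On the return leg the diver with a pinger is a moving observer: f₂ = f₁ · (v + v_e)/v = 8214 × 1508.5/1507 ≈ 8222 Hz.
Equivalently f₂ = f₀ · (v + v_e)/(v − v_e).

8222 Hz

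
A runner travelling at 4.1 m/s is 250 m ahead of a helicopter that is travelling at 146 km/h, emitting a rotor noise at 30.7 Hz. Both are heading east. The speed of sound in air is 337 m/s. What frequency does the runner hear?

146 km/h = 40.56 m/s.
The runner is ahead, so the helicopter is moving toward it while the runner is moving away from the helicopter.
General Doppler shift: f' = f · (v − v_o)/(v − v_s).
f' = 30.7 × (337 − 4.1)/(337 − 40.56) = 30.7 × 332.9/296.44 ≈ 34.5 Hz.

34.5 Hz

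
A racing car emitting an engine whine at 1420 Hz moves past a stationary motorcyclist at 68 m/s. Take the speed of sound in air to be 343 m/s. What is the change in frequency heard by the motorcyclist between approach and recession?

586 Hz

Approaching: f₁ = f · v/(v − v_s) = 1420 × 343/275 ≈ 1771 Hz.
Receding: f₂ = f · v/(v + v_s) = 1420 × 343/411 ≈ 1185 Hz.
Drop: f₁ − f₂ = 2f·v·v_s/(v² − v_s²) = 2 × 1420 × 343 × 68/(343² − 68²) ≈ 586 Hz.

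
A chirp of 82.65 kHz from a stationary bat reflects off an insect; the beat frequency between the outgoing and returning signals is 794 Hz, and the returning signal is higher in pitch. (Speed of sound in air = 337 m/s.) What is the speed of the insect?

Double Doppler shift off a moving reflector: f₂ = f₀ · (v + u)/(v − u) (u > 0 toward emitter).
Returning signal is higher, so f₂ = f₀ + Δf = 82650 + 794 = 83444 Hz.
Rearranging, u = v · (f₂ − f₀)/(f₂ + f₀) = 337 × 794/166094 ≈ 1.61 m/s.
So the insect is moving at 1.61 m/s toward the emitter.

1.61 m/s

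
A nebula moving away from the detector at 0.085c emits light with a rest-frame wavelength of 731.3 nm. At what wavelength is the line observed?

Relativistic Doppler for wavelength: λ' = λ₀ · √((1 + β)/(1 − β)).
λ' = 731.3 × √(1.0850/0.9150) = 731.3 × 1.08894 ≈ 796.3 nm.

796.3 nm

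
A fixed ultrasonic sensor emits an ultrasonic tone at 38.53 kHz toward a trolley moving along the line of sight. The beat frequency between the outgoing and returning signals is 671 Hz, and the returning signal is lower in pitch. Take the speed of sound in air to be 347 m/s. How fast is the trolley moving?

3.0 m/s

Double Doppler shift off a moving reflector: f₂ = f₀ · (v + u)/(v − u) (u > 0 toward emitter).
Returning signal is lower, so f₂ = f₀ − Δf = 38530 − 671 = 37859 Hz.
Rearranging, u = v · (f₂ − f₀)/(f₂ + f₀) = 347 × -671/76389 ≈ -3.0 m/s.
So the trolley is moving at 3.0 m/s away from the emitter.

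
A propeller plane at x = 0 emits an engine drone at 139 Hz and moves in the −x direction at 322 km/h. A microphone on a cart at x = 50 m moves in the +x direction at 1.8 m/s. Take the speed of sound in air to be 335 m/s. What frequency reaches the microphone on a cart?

109 Hz

322 km/h = 89.44 m/s.
The observer lies on the +x side, so the source is heading away from the observer and the observer is heading away from the source.
General Doppler shift: f' = f · (v − v_o)/(v + v_s).
f' = 139 × (335 − 1.8)/(335 + 89.44) = 139 × 333.2/424.44 ≈ 109 Hz.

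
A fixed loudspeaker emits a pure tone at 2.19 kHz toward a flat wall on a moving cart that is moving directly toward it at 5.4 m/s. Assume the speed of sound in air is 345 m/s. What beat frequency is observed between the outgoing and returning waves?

The flat wall on a moving cart first receives the wave as a moving observer: f₁ = f₀ · (v + u)/v = 2.19 × (345 + 5.4)/345 ≈ 2.2243 kHz.
On reflection it acts as a source moving toward the stationary detector: f₂ = f₁ · v/(v − u) = 2.2243 × 345/339.6 ≈ 2.2596 kHz.
Equivalently f₂ = f₀ · (v + u)/(v − u).
Beat frequency (with f₀ = 2190 Hz): |f₂ − f₀| = 2u·f₀/(v − u) = 2 × 5.4 × 2190/339.6 ≈ 70 Hz.

70 Hz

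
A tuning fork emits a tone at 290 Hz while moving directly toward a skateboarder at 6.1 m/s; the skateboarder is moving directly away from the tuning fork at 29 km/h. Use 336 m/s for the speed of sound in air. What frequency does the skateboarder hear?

288 Hz

29 km/h = 8.056 m/s.
With source approaching and observer receding, f' = f · (v − v_o)/(v − v_s).
f' = 290 × (336 − 8.056)/(336 − 6.1) = 290 × 327.94/329.9 ≈ 288 Hz.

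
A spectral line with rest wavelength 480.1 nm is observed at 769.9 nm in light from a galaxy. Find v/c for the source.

λ'/λ₀ = 1.6036 > 1 (redshift), so the source is receding.
λ'/λ₀ = √((1 + β)/(1 − β)) for a receding source ⇒ β = (r² − 1)/(r² + 1) with r = λ'/λ₀.
β = (2.5716 − 1)/(2.5716 + 1) ≈ 0.440.

0.440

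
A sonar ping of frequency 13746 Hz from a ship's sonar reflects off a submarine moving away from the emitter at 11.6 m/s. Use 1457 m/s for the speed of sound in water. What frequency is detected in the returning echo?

At the submarine (a moving observer), f₁ = f₀ · (v − u)/v = 13746 × 1445.4/1457 ≈ 13637 Hz.
On reflection it acts as a source moving away from the stationary detector: f₂ = f₁ · v/(v + u) = 13637 × 1457/1468.6 ≈ 13529 Hz.
Equivalently f₂ = f₀ · (v − u)/(v + u).

13529 Hz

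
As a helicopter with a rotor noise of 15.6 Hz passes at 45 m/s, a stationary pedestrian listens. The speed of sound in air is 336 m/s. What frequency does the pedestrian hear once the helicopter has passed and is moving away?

Receding: f₂ = f · v/(v + v_s) = 15.6 × 336/381 ≈ 13.8 Hz.

13.8 Hz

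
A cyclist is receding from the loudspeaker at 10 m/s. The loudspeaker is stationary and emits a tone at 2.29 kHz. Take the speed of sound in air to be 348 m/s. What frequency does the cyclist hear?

2.22 kHz

Only the observer moves, away from the source, so f' = f · (v − v_o)/v.
f' = 2.29 × (348 − 10)/348 = 2.29 × 338/348 ≈ 2.22 kHz.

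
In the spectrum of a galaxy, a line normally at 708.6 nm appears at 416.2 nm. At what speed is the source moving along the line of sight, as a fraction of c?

0.487c

λ'/λ₀ = 0.5874 < 1 (blueshift), so the source is approaching.
λ'/λ₀ = √((1 − β)/(1 + β)) for an approaching source ⇒ β = (1 − r²)/(1 + r²) with r = λ'/λ₀.
β = (1 − 0.3450)/(1 + 0.3450) ≈ 0.487.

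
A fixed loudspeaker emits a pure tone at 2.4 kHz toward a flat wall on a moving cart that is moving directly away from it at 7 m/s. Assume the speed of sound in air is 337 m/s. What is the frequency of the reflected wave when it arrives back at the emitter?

2.30 kHz

At the flat wall on a moving cart (a moving observer), f₁ = f₀ · (v − u)/v = 2.4 × 330/337 ≈ 2.35 kHz.
On reflection it acts as a source moving away from the stationary detector: f₂ = f₁ · v/(v + u) = 2.35 × 337/344 ≈ 2.30 kHz.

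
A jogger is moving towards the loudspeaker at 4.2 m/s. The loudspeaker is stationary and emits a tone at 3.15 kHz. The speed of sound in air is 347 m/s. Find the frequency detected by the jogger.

3.19 kHz

Only the observer moves, toward the source, so f' = f · (v + v_o)/v.
f' = 3.15 × (347 + 4.2)/347 = 3.15 × 351.2/347 ≈ 3.19 kHz.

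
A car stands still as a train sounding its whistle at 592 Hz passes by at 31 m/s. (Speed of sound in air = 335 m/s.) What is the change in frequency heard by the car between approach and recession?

Approaching: f₁ = f · v/(v − v_s) = 592 × 335/304 ≈ 652 Hz.
Receding: f₂ = f · v/(v + v_s) = 592 × 335/366 ≈ 542 Hz.
Drop: f₁ − f₂ = 2f·v·v_s/(v² − v_s²) = 2 × 592 × 335 × 31/(335² − 31²) ≈ 111 Hz.

111 Hz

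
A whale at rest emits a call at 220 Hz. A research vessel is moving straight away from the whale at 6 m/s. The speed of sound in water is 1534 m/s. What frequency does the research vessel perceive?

219 Hz

Moving observer, stationary source: f' = f · (v − v_o)/v.
f' = 220 × (1534 − 6)/1534 = 220 × 1528/1534 ≈ 219 Hz.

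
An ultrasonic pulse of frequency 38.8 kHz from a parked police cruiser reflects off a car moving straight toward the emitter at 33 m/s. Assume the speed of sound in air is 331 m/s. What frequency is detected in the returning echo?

47.4 kHz

At the car (a moving observer), f₁ = f₀ · (v + u)/v = 38.8 × 364/331 ≈ 42.7 kHz.
On reflection it acts as a source moving toward the stationary detector: f₂ = f₁ · v/(v − u) = 42.7 × 331/298 ≈ 47.4 kHz.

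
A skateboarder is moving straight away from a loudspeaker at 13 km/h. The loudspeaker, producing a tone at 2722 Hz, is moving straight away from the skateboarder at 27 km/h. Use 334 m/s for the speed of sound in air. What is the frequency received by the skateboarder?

27 km/h = 7.5 m/s; 13 km/h = 3.611 m/s.
With source receding and observer receding, f' = f · (v − v_o)/(v + v_s).
f' = 2722 × (334 − 3.611)/(334 + 7.5) = 2722 × 330.39/341.5 ≈ 2633 Hz.

2633 Hz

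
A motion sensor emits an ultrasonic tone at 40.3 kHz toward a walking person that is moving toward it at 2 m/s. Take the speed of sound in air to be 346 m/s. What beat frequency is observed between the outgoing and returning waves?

469 Hz

The walking person first receives the wave as a moving observer: f₁ = f₀ · (v + u)/v = 40.3 × (346 + 2)/346 ≈ 40.533 kHz.
The reflection then acts as a moving source: f₂ = f₁ · v/(v − u) ≈ 40.769 kHz.
Beat frequency (with f₀ = 40300 Hz): |f₂ − f₀| = 2u·f₀/(v − u) = 2 × 2 × 40300/344 ≈ 469 Hz.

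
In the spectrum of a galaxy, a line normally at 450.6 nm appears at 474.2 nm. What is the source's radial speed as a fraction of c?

λ'/λ₀ = 1.0524 > 1 (redshift), so the source is receding.
λ'/λ₀ = √((1 + β)/(1 − β)) for a receding source ⇒ β = (r² − 1)/(r² + 1) with r = λ'/λ₀.
β = (1.1075 − 1)/(1.1075 + 1) ≈ 0.051.

0.051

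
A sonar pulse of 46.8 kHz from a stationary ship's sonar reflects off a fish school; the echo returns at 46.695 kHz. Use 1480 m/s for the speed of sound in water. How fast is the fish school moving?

1.66 m/s

Double Doppler shift off a moving reflector: f₂ = f₀ · (v + u)/(v − u) (u > 0 toward emitter).
Rearranging, u = v · (f₂ − f₀)/(f₂ + f₀) = 1480 × -0.105/93.495 ≈ -1.66 m/s.
So the fish school is moving at 1.66 m/s away from the emitter.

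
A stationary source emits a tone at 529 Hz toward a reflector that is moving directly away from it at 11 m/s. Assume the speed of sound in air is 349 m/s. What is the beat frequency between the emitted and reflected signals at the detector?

32.3 Hz

The reflector first receives the wave as a moving observer: f₁ = f₀ · (v − u)/v = 529 × (349 − 11)/349 ≈ 512.3 Hz.
On reflection it acts as a source moving away from the stationary detector: f₂ = f₁ · v/(v + u) = 512.3 × 349/360 ≈ 496.7 Hz.
Equivalently f₂ = f₀ · (v − u)/(v + u).
Beat frequency: |f₂ − f₀| = 2u·f₀/(v + u) = 2 × 11 × 529/360 ≈ 32.3 Hz.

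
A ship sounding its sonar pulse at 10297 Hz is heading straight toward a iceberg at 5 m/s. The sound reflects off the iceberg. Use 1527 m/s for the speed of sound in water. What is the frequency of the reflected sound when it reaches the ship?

10365 Hz

The iceberg receives the sound from a moving source: f₁ = f₀ · v/(v − v_e) = 10297 × 1527/1522 ≈ 10331 Hz.
On the return leg the ship is a moving observer: f₂ = f₁ · (v + v_e)/v = 10331 × 1532/1527 ≈ 10365 Hz.
Equivalently f₂ = f₀ · (v + v_e)/(v − v_e).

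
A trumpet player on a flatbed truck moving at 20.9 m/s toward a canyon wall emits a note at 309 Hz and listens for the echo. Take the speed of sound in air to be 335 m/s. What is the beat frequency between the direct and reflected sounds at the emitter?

The canyon wall receives the sound from a moving source: f₁ = f₀ · v/(v − v_e) = 309 × 335/314.1 ≈ 329.6 Hz.
On the return leg the trumpet player on a flatbed truck is a moving observer: f₂ = f₁ · (v + v_e)/v = 329.6 × 355.9/335 ≈ 350.1 Hz.
Equivalently f₂ = f₀ · (v + v_e)/(v − v_e).
Beat against the emitted tone: |f₂ − f₀| = 2v_e·f₀/(v − v_e) = 2 × 20.9 × 309/314.1 ≈ 41.1 Hz.

41.1 Hz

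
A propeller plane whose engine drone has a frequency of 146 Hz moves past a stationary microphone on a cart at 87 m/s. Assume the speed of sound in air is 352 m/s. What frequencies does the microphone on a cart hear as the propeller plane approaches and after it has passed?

Approaching: f₁ = f · v/(v − v_s) = 146 × 352/265 ≈ 194 Hz.
Receding: f₂ = f · v/(v + v_s) = 146 × 352/439 ≈ 117 Hz.

194 Hz approaching; 117 Hz receding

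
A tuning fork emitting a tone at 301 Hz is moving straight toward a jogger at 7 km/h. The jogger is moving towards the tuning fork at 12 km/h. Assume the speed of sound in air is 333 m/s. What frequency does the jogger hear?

306 Hz

7 km/h = 1.944 m/s; 12 km/h = 3.333 m/s.
General Doppler shift: f' = f · (v + v_o)/(v − v_s).
f' = 301 × (333 + 3.333)/(333 − 1.944) = 301 × 336.33/331.06 ≈ 306 Hz.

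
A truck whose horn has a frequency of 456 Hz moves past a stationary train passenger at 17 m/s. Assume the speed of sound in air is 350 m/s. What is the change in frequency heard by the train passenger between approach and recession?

44.4 Hz

Approaching: f₁ = f · v/(v − v_s) = 456 × 350/333 ≈ 479.3 Hz.
Receding: f₂ = f · v/(v + v_s) = 456 × 350/367 ≈ 434.9 Hz.
Drop: f₁ − f₂ = 2f·v·v_s/(v² − v_s²) = 2 × 456 × 350 × 17/(350² − 17²) ≈ 44.4 Hz.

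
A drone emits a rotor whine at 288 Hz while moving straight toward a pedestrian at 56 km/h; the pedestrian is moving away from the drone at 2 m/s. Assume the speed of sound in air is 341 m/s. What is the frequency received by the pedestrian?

300 Hz

56 km/h = 15.56 m/s.
General Doppler shift: f' = f · (v − v_o)/(v − v_s).
f' = 288 × (341 − 2)/(341 − 15.56) = 288 × 339/325.44 ≈ 300 Hz.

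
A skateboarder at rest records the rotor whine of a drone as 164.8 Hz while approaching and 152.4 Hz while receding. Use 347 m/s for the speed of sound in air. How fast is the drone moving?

f₁/f₂ = (v + v_s)/(v − v_s), so v_s = v · (f₁ − f₂)/(f₁ + f₂).
v_s = 347 × (164.8 − 152.4)/(164.8 + 152.4) = 347 × 12.4/317.2 ≈ 13.6 m/s.

13.6 m/s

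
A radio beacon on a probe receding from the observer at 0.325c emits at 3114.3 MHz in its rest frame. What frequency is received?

Relativistic Doppler for frequency: f' = f₀ · √((1 − β)/(1 + β)).
f' = 3114.3 × √(0.6750/1.3250) = 3114.3 × 0.71375 ≈ 2222.8 MHz.

2222.8 MHz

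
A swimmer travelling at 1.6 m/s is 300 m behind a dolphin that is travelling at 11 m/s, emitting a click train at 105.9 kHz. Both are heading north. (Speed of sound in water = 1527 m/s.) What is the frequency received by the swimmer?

The swimmer is behind, so the dolphin is moving away from it while the swimmer is moving toward the dolphin.
General Doppler shift: f' = f · (v + v_o)/(v + v_s).
f' = 105.9 × (1527 + 1.6)/(1527 + 11) = 105.9 × 1528.6/1538 ≈ 105.3 kHz.

105.3 kHz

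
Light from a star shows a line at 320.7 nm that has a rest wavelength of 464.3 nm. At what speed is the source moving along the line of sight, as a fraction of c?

λ'/λ₀ = 0.6907 < 1 (blueshift), so the source is approaching.
λ'/λ₀ = √((1 − β)/(1 + β)) for an approaching source ⇒ β = (1 − r²)/(1 + r²) with r = λ'/λ₀.
β = (1 − 0.4771)/(1 + 0.4771) ≈ 0.354.

0.354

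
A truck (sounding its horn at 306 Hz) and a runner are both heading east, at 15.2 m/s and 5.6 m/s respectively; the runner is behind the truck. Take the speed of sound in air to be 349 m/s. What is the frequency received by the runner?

The runner is behind, so the truck is moving away from it while the runner is moving toward the truck.
General Doppler shift: f' = f · (v + v_o)/(v + v_s).
f' = 306 × (349 + 5.6)/(349 + 15.2) = 306 × 354.6/364.2 ≈ 298 Hz.

298 Hz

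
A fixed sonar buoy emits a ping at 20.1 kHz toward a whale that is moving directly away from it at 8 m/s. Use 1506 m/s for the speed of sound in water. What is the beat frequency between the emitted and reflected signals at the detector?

At the whale (a moving observer), f₁ = f₀ · (v − u)/v = 20.1 × 1498/1506 ≈ 19.993 kHz.
On reflection it acts as a source moving away from the stationary detector: f₂ = f₁ · v/(v + u) = 19.993 × 1506/1514 ≈ 19.888 kHz.
Equivalently f₂ = f₀ · (v − u)/(v + u).
Beat frequency (with f₀ = 20100 Hz): |f₂ − f₀| = 2u·f₀/(v + u) = 2 × 8 × 20100/1514 ≈ 212 Hz.

212 Hz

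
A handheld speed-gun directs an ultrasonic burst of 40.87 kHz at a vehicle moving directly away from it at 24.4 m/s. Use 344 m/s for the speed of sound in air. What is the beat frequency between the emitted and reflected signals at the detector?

5414 Hz

The vehicle first receives the wave as a moving observer: f₁ = f₀ · (v − u)/v = 40.87 × (344 − 24.4)/344 ≈ 37.97 kHz.
On reflection it acts as a source moving away from the stationary detector: f₂ = f₁ · v/(v + u) = 37.97 × 344/368.4 ≈ 35.46 kHz.
Equivalently f₂ = f₀ · (v − u)/(v + u).
Beat frequency (with f₀ = 40870 Hz): |f₂ − f₀| = 2u·f₀/(v + u) = 2 × 24.4 × 40870/368.4 ≈ 5414 Hz.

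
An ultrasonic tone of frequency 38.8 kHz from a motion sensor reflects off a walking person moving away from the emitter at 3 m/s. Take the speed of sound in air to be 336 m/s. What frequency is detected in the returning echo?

38.1 kHz

At the walking person (a moving observer), f₁ = f₀ · (v − u)/v = 38.8 × 333/336 ≈ 38.5 kHz.
On reflection it acts as a source moving away from the stationary detector: f₂ = f₁ · v/(v + u) = 38.5 × 336/339 ≈ 38.1 kHz.
Equivalently f₂ = f₀ · (v − u)/(v + u).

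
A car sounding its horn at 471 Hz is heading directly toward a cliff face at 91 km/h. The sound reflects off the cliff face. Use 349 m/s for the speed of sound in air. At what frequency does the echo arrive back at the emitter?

91 km/h = 25.28 m/s.
The cliff face receives the sound from a moving source: f₁ = f₀ · v/(v − v_e) = 471 × 349/323.72 ≈ 508 Hz.
On the return leg the car is a moving observer: f₂ = f₁ · (v + v_e)/v = 508 × 374.28/349 ≈ 545 Hz.

545 Hz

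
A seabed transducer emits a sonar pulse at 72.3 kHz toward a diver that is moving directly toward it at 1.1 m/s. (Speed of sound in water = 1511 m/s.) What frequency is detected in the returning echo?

The diver first receives the wave as a moving observer: f₁ = f₀ · (v + u)/v = 72.3 × (1511 + 1.1)/1511 ≈ 72.4 kHz.
The reflection then acts as a moving source: f₂ = f₁ · v/(v − u) ≈ 72.4 kHz.
Equivalently f₂ = f₀ · (v + u)/(v − u).

72.4 kHz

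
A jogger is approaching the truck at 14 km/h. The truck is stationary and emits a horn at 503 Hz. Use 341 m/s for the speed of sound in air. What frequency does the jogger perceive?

509 Hz

14 km/h = 3.889 m/s.
Moving observer, stationary source: f' = f · (v + v_o)/v.
f' = 503 × (341 + 3.889)/341 = 503 × 344.89/341 ≈ 509 Hz.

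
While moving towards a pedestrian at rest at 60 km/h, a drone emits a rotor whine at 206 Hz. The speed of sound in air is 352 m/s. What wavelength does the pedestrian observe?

1.63 m

60 km/h = 16.67 m/s.
Only the source moves, toward the listener, so f' = f · v/(v − v_s).
f' = 206 × 352/(352 − 16.67) ≈ 216 Hz.
λ' = v/f' = 352/216.239 ≈ 1.63 m.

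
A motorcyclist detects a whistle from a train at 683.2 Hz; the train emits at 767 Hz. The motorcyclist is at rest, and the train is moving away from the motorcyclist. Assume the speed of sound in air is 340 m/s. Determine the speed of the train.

f' = f · v/(v + v_s) ⇒ v_s = v · |1 − f/f'|.
v_s = 340 × |1 − 767/683.2| = 340 × 0.1227 ≈ 42 m/s.

42 m/s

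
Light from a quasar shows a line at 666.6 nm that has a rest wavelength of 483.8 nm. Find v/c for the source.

0.310

λ'/λ₀ = 1.3778 > 1 (redshift), so the source is receding.
λ'/λ₀ = √((1 + β)/(1 − β)) for a receding source ⇒ β = (r² − 1)/(r² + 1) with r = λ'/λ₀.
β = (1.8984 − 1)/(1.8984 + 1) ≈ 0.310.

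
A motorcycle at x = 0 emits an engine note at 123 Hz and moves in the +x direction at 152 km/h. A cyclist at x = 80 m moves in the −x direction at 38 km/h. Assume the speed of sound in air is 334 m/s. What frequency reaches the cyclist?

145 Hz

152 km/h = 42.22 m/s; 38 km/h = 10.56 m/s.
The observer lies on the +x side, so the source is heading toward the observer and the observer is heading toward the source.
Both move, so f' = f · (v + v_o)/(v − v_s).
f' = 123 × (334 + 10.56)/(334 − 42.22) = 123 × 344.56/291.78 ≈ 145 Hz.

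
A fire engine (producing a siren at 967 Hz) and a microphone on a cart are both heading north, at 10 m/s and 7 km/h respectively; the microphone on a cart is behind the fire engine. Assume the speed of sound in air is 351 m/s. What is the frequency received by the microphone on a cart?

7 km/h = 1.944 m/s.
The microphone on a cart is behind, so the fire engine is moving away from it while the microphone on a cart is moving toward the fire engine.
General Doppler shift: f' = f · (v + v_o)/(v + v_s).
f' = 967 × (351 + 1.944)/(351 + 10) = 967 × 352.94/361 ≈ 945 Hz.

945 Hz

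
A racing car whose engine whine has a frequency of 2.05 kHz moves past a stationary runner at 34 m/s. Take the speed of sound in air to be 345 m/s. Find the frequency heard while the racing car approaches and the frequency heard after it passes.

Approaching: f₁ = f · v/(v − v_s) = 2.05 × 345/311 ≈ 2.27 kHz.
Receding: f₂ = f · v/(v + v_s) = 2.05 × 345/379 ≈ 1.87 kHz.

2.27 kHz approaching; 1.87 kHz receding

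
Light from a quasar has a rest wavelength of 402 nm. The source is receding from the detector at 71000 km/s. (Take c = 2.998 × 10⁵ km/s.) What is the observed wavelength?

511.8 nm

β = v/c = 71000/299800 = 0.2368.
Relativistic Doppler for wavelength: λ' = λ₀ · √((1 + β)/(1 − β)).
λ' = 402 × √(1.2368/0.7632) = 402 × 1.27304 ≈ 511.8 nm.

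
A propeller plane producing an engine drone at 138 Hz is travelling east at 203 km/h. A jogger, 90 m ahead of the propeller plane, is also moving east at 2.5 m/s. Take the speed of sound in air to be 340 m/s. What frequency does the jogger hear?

164 Hz

203 km/h = 56.39 m/s.
The jogger is ahead, so the propeller plane is moving toward it while the jogger is moving away from the propeller plane.
With source approaching and observer receding, f' = f · (v − v_o)/(v − v_s).
f' = 138 × (340 − 2.5)/(340 − 56.39) = 138 × 337.5/283.61 ≈ 164 Hz.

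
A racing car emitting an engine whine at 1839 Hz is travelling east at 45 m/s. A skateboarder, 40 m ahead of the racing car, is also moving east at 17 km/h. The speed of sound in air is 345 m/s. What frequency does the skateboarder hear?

17 km/h = 4.722 m/s.
The skateboarder is ahead, so the racing car is moving toward it while the skateboarder is moving away from the racing car.
General Doppler shift: f' = f · (v − v_o)/(v − v_s).
f' = 1839 × (345 − 4.722)/(345 − 45) = 1839 × 340.28/300 ≈ 2086 Hz.

2086 Hz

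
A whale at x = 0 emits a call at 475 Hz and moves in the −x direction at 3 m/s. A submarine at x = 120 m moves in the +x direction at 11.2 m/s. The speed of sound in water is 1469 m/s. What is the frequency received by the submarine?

The observer lies on the +x side, so the source is heading away from the observer and the observer is heading away from the source.
Both move, so f' = f · (v − v_o)/(v + v_s).
f' = 475 × (1469 − 11.2)/(1469 + 3) = 475 × 1457.8/1472 ≈ 470 Hz.

470 Hz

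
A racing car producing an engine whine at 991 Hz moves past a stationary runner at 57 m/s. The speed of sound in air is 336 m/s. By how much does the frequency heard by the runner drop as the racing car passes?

346 Hz

Approaching: f₁ = f · v/(v − v_s) = 991 × 336/279 ≈ 1193 Hz.
Receding: f₂ = f · v/(v + v_s) = 991 × 336/393 ≈ 847 Hz.
Drop: f₁ − f₂ = 2f·v·v_s/(v² − v_s²) = 2 × 991 × 336 × 57/(336² − 57²) ≈ 346 Hz.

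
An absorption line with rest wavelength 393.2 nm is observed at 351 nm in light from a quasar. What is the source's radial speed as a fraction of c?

λ'/λ₀ = 0.8927 < 1 (blueshift), so the source is approaching.
λ'/λ₀ = √((1 − β)/(1 + β)) for an approaching source ⇒ β = (1 − r²)/(1 + r²) with r = λ'/λ₀.
β = (1 − 0.7969)/(1 + 0.7969) ≈ 0.113.

0.113c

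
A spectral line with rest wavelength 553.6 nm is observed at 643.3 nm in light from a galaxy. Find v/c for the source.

λ'/λ₀ = 1.1620 > 1 (redshift), so the source is receding.
λ'/λ₀ = √((1 + β)/(1 − β)) for a receding source ⇒ β = (r² − 1)/(r² + 1) with r = λ'/λ₀.
β = (1.3503 − 1)/(1.3503 + 1) ≈ 0.149.

0.149c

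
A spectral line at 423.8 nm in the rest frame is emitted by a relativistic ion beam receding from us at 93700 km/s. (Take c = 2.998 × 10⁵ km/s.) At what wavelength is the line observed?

β = v/c = 93700/299800 = 0.3125.
Relativistic Doppler for wavelength: λ' = λ₀ · √((1 + β)/(1 − β)).
λ' = 423.8 × √(1.3125/0.6875) = 423.8 × 1.38176 ≈ 585.6 nm.

585.6 nm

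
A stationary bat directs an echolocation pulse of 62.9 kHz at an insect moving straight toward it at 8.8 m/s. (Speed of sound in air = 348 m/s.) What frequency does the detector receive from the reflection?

66.2 kHz

The insect first receives the wave as a moving observer: f₁ = f₀ · (v + u)/v = 62.9 × (348 + 8.8)/348 ≈ 64.5 kHz.
On reflection it acts as a source moving toward the stationary detector: f₂ = f₁ · v/(v − u) = 64.5 × 348/339.2 ≈ 66.2 kHz.
Equivalently f₂ = f₀ · (v + u)/(v − u).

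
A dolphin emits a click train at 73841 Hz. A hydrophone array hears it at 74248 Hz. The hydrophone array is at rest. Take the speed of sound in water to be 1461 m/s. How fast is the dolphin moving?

f' > f, so the dolphin is approaching.
f' = f · v/(v − v_s) ⇒ v_s = v · |1 − f/f'|.
v_s = 1461 × |1 − 73841/74248| = 1461 × 0.005482 ≈ 8.0 m/s.

8.0 m/s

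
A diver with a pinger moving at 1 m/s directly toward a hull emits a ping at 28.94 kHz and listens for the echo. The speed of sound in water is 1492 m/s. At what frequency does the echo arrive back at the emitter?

The hull receives the sound from a moving source: f₁ = f₀ · v/(v − v_e) = 28.94 × 1492/1491 ≈ 29.0 kHz.
On the return leg the diver with a pinger is a moving observer: f₂ = f₁ · (v + v_e)/v = 29.0 × 1493/1492 ≈ 29.0 kHz.

29.0 kHz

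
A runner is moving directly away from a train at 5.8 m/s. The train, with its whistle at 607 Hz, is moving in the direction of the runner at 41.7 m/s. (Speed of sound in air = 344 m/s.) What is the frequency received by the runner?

679 Hz

With source approaching and observer receding, f' = f · (v − v_o)/(v − v_s).
f' = 607 × (344 − 5.8)/(344 − 41.7) = 607 × 338.2/302.3 ≈ 679 Hz.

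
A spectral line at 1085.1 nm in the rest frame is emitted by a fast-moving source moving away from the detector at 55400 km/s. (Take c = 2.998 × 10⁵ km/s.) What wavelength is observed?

1308.1 nm

β = v/c = 55400/299800 = 0.1848.
Relativistic Doppler for wavelength: λ' = λ₀ · √((1 + β)/(1 − β)).
λ' = 1085.1 × √(1.1848/0.8152) = 1085.1 × 1.20555 ≈ 1308.1 nm.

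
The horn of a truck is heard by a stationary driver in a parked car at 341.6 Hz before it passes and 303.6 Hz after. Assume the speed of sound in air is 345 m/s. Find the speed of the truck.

20.3 m/s

f₁/f₂ = (v + v_s)/(v − v_s), so v_s = v · (f₁ − f₂)/(f₁ + f₂).
v_s = 345 × (341.6 − 303.6)/(341.6 + 303.6) = 345 × 38.0/645.2 ≈ 20.3 m/s.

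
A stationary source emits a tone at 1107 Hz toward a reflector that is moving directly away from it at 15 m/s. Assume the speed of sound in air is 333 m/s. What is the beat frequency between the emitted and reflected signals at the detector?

95 Hz

The reflector first receives the wave as a moving observer: f₁ = f₀ · (v − u)/v = 1107 × (333 − 15)/333 ≈ 1057.1 Hz.
On reflection it acts as a source moving away from the stationary detector: f₂ = f₁ · v/(v + u) = 1057.1 × 333/348 ≈ 1011.6 Hz.
Beat frequency: |f₂ − f₀| = 2u·f₀/(v + u) = 2 × 15 × 1107/348 ≈ 95 Hz.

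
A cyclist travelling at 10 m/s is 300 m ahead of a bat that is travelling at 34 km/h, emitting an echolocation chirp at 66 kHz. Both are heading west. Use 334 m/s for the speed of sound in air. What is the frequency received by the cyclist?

34 km/h = 9.444 m/s.
The cyclist is ahead, so the bat is moving toward it while the cyclist is moving away from the bat.
Both move, so f' = f · (v − v_o)/(v − v_s).
f' = 66 × (334 − 10)/(334 − 9.444) = 66 × 324/324.56 ≈ 65.9 kHz.

65.9 kHz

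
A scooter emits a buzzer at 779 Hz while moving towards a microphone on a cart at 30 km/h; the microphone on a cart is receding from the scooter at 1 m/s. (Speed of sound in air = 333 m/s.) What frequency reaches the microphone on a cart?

30 km/h = 8.333 m/s.
Both move, so f' = f · (v − v_o)/(v − v_s).
f' = 779 × (333 − 1)/(333 − 8.333) = 779 × 332/324.67 ≈ 797 Hz.

797 Hz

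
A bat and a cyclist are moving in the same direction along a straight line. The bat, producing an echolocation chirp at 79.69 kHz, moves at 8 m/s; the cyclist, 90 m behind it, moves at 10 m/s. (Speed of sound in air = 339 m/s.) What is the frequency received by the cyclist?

80.1 kHz

The cyclist is behind, so the bat is moving away from it while the cyclist is moving toward the bat.
General Doppler shift: f' = f · (v + v_o)/(v + v_s).
f' = 79.69 × (339 + 10)/(339 + 8) = 79.69 × 349/347 ≈ 80.1 kHz.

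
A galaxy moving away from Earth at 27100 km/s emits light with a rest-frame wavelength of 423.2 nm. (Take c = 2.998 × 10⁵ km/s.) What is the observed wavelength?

463.4 nm

β = v/c = 27100/299800 = 0.0904.
Relativistic Doppler for wavelength: λ' = λ₀ · √((1 + β)/(1 − β)).
λ' = 423.2 × √(1.0904/0.9096) = 423.2 × 1.09488 ≈ 463.4 nm.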